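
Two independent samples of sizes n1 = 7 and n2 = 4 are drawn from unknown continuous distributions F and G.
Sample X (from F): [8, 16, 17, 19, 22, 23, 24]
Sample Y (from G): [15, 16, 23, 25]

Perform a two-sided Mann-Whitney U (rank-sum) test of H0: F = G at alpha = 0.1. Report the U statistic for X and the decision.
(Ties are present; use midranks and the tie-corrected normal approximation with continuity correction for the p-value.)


Step 1: Combine and sort all 11 observations; assign midranks.
sorted (value, group): (8,X), (15,Y), (16,X), (16,Y), (17,X), (19,X), (22,X), (23,X), (23,Y), (24,X), (25,Y)
ranks: 8->1, 15->2, 16->3.5, 16->3.5, 17->5, 19->6, 22->7, 23->8.5, 23->8.5, 24->10, 25->11
Step 2: Rank sum for X: R1 = 1 + 3.5 + 5 + 6 + 7 + 8.5 + 10 = 41.
Step 3: U_X = R1 - n1(n1+1)/2 = 41 - 7*8/2 = 41 - 28 = 13.
       U_Y = n1*n2 - U_X = 28 - 13 = 15.
Step 4: Ties are present, so use the tie-corrected normal approximation (with continuity correction) for the p-value.
Step 5: p-value = 0.924376; compare to alpha = 0.1. fail to reject H0.

U_X = 13, p = 0.924376, fail to reject H0 at alpha = 0.1.


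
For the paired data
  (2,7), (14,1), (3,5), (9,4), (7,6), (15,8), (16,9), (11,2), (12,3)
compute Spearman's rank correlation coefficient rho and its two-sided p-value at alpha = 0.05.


Step 1: Rank x and y separately (midranks; no ties here).
rank(x): 2->1, 14->7, 3->2, 9->4, 7->3, 15->8, 16->9, 11->5, 12->6
rank(y): 7->7, 1->1, 5->5, 4->4, 6->6, 8->8, 9->9, 2->2, 3->3
Step 2: d_i = R_x(i) - R_y(i); compute d_i^2.
  (1-7)^2=36, (7-1)^2=36, (2-5)^2=9, (4-4)^2=0, (3-6)^2=9, (8-8)^2=0, (9-9)^2=0, (5-2)^2=9, (6-3)^2=9
sum(d^2) = 108.
Step 3: rho = 1 - 6*108 / (9*(9^2 - 1)) = 1 - 648/720 = 0.100000.
Step 4: Under H0, t = rho * sqrt((n-2)/(1-rho^2)) = 0.2659 ~ t(7).
Step 5: Two-sided p-value from the t-distribution with 7 df = 0.797972.
Step 6: alpha = 0.05. fail to reject H0.

rho = 0.1000, p = 0.797972, fail to reject H0 at alpha = 0.05.


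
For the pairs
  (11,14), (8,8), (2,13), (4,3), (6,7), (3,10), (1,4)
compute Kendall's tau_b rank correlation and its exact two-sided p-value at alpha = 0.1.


Step 1: Enumerate the 21 unordered pairs (i,j) with i<j and classify each by sign(x_j-x_i) * sign(y_j-y_i).
  (1,2):dx=-3,dy=-6->C; (1,3):dx=-9,dy=-1->C; (1,4):dx=-7,dy=-11->C; (1,5):dx=-5,dy=-7->C
  (1,6):dx=-8,dy=-4->C; (1,7):dx=-10,dy=-10->C; (2,3):dx=-6,dy=+5->D; (2,4):dx=-4,dy=-5->C
  (2,5):dx=-2,dy=-1->C; (2,6):dx=-5,dy=+2->D; (2,7):dx=-7,dy=-4->C; (3,4):dx=+2,dy=-10->D
  (3,5):dx=+4,dy=-6->D; (3,6):dx=+1,dy=-3->D; (3,7):dx=-1,dy=-9->C; (4,5):dx=+2,dy=+4->C
  (4,6):dx=-1,dy=+7->D; (4,7):dx=-3,dy=+1->D; (5,6):dx=-3,dy=+3->D; (5,7):dx=-5,dy=-3->C
  (6,7):dx=-2,dy=-6->C
Step 2: C = 13, D = 8, total pairs = 21.
Step 3: tau = (C - D)/(n(n-1)/2) = (13 - 8)/21 = 0.238095.
Step 4: Exact two-sided p-value (enumerate n! = 5040 permutations of y under H0): p = 0.561905.
Step 5: alpha = 0.1. fail to reject H0.

tau_b = 0.2381 (C=13, D=8), p = 0.561905, fail to reject H0.


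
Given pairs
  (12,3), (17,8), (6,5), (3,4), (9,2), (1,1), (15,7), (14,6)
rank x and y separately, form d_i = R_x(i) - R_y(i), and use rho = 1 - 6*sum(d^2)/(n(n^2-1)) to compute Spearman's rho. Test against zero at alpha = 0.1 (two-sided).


Step 1: Rank x and y separately (midranks; no ties here).
rank(x): 12->5, 17->8, 6->3, 3->2, 9->4, 1->1, 15->7, 14->6
rank(y): 3->3, 8->8, 5->5, 4->4, 2->2, 1->1, 7->7, 6->6
Step 2: d_i = R_x(i) - R_y(i); compute d_i^2.
  (5-3)^2=4, (8-8)^2=0, (3-5)^2=4, (2-4)^2=4, (4-2)^2=4, (1-1)^2=0, (7-7)^2=0, (6-6)^2=0
sum(d^2) = 16.
Step 3: rho = 1 - 6*16 / (8*(8^2 - 1)) = 1 - 96/504 = 0.809524.
Step 4: Under H0, t = rho * sqrt((n-2)/(1-rho^2)) = 3.3776 ~ t(6).
Step 5: Two-sided p-value from the t-distribution with 6 df = 0.014903.
Step 6: alpha = 0.1. reject H0.

rho = 0.8095, p = 0.014903, reject H0 at alpha = 0.1.


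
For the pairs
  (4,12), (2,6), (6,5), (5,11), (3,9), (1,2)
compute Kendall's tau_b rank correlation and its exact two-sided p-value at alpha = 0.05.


Step 1: Enumerate the 15 unordered pairs (i,j) with i<j and classify each by sign(x_j-x_i) * sign(y_j-y_i).
  (1,2):dx=-2,dy=-6->C; (1,3):dx=+2,dy=-7->D; (1,4):dx=+1,dy=-1->D; (1,5):dx=-1,dy=-3->C
  (1,6):dx=-3,dy=-10->C; (2,3):dx=+4,dy=-1->D; (2,4):dx=+3,dy=+5->C; (2,5):dx=+1,dy=+3->C
  (2,6):dx=-1,dy=-4->C; (3,4):dx=-1,dy=+6->D; (3,5):dx=-3,dy=+4->D; (3,6):dx=-5,dy=-3->C
  (4,5):dx=-2,dy=-2->C; (4,6):dx=-4,dy=-9->C; (5,6):dx=-2,dy=-7->C
Step 2: C = 10, D = 5, total pairs = 15.
Step 3: tau = (C - D)/(n(n-1)/2) = (10 - 5)/15 = 0.333333.
Step 4: Exact two-sided p-value (enumerate n! = 720 permutations of y under H0): p = 0.469444.
Step 5: alpha = 0.05. fail to reject H0.

tau_b = 0.3333 (C=10, D=5), p = 0.469444, fail to reject H0.


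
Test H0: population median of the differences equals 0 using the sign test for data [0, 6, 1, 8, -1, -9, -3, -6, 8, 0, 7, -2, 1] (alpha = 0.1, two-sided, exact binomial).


Step 1: Discard zero differences. Original n = 13; n_eff = number of nonzero differences = 11.
Nonzero differences (with sign): +6, +1, +8, -1, -9, -3, -6, +8, +7, -2, +1
Step 2: Count signs: positive = 6, negative = 5.
Step 3: Under H0: P(positive) = 0.5, so the number of positives S ~ Bin(11, 0.5).
Step 4: Two-sided exact p-value = sum of Bin(11,0.5) probabilities at or below the observed probability = 1.000000.
Step 5: alpha = 0.1. fail to reject H0.

n_eff = 11, pos = 6, neg = 5, p = 1.000000, fail to reject H0.


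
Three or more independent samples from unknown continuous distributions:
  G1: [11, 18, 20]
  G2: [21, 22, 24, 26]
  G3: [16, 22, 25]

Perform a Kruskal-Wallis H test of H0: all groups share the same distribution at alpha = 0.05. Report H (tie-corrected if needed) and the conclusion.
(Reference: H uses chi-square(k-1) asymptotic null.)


Step 1: Combine all N = 10 observations and assign midranks.
sorted (value, group, rank): (11,G1,1), (16,G3,2), (18,G1,3), (20,G1,4), (21,G2,5), (22,G2,6.5), (22,G3,6.5), (24,G2,8), (25,G3,9), (26,G2,10)
Step 2: Sum ranks within each group.
R_1 = 8 (n_1 = 3)
R_2 = 29.5 (n_2 = 4)
R_3 = 17.5 (n_3 = 3)
Step 3: H = 12/(N(N+1)) * sum(R_i^2/n_i) - 3(N+1)
     = 12/(10*11) * (8^2/3 + 29.5^2/4 + 17.5^2/3) - 3*11
     = 0.109091 * 340.979 - 33
     = 4.197727.
Step 4: Ties present; correction factor C = 1 - 6/(10^3 - 10) = 0.993939. Corrected H = 4.197727 / 0.993939 = 4.223323.
Step 5: Under H0, H ~ chi^2(2); p-value = 0.121037.
Step 6: alpha = 0.05. fail to reject H0.

H = 4.2233, df = 2, p = 0.121037, fail to reject H0.


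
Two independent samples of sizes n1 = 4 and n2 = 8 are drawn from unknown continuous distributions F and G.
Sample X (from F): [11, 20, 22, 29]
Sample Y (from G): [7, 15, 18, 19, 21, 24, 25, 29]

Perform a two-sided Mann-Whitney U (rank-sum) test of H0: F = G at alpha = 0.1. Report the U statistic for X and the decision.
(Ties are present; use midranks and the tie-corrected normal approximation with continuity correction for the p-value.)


Step 1: Combine and sort all 12 observations; assign midranks.
sorted (value, group): (7,Y), (11,X), (15,Y), (18,Y), (19,Y), (20,X), (21,Y), (22,X), (24,Y), (25,Y), (29,X), (29,Y)
ranks: 7->1, 11->2, 15->3, 18->4, 19->5, 20->6, 21->7, 22->8, 24->9, 25->10, 29->11.5, 29->11.5
Step 2: Rank sum for X: R1 = 2 + 6 + 8 + 11.5 = 27.5.
Step 3: U_X = R1 - n1(n1+1)/2 = 27.5 - 4*5/2 = 27.5 - 10 = 17.5.
       U_Y = n1*n2 - U_X = 32 - 17.5 = 14.5.
Step 4: Ties are present, so use the tie-corrected normal approximation (with continuity correction) for the p-value.
Step 5: p-value = 0.864901; compare to alpha = 0.1. fail to reject H0.

U_X = 17.5, p = 0.864901, fail to reject H0 at alpha = 0.1.


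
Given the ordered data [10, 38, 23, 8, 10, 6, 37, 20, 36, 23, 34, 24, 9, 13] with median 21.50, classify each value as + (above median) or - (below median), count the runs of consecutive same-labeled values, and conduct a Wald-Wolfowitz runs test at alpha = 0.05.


Step 1: Compute median = 21.50; label A = above, B = below.
Labels in order: BAABBBABAAAABB  (n_A = 7, n_B = 7)
Step 2: Count runs R = 7.
Step 3: Under H0 (random ordering), E[R] = 2*n_A*n_B/(n_A+n_B) + 1 = 2*7*7/14 + 1 = 8.0000.
        Var[R] = 2*n_A*n_B*(2*n_A*n_B - n_A - n_B) / ((n_A+n_B)^2 * (n_A+n_B-1)) = 8232/2548 = 3.2308.
        SD[R] = 1.7974.
Step 4: Continuity-corrected z = (R + 0.5 - E[R]) / SD[R] = (7 + 0.5 - 8.0000) / 1.7974 = -0.2782.
Step 5: Two-sided p-value via normal approximation = 2*(1 - Phi(|z|)) = 0.780879.
Step 6: alpha = 0.05. fail to reject H0.

R = 7, z = -0.2782, p = 0.780879, fail to reject H0.


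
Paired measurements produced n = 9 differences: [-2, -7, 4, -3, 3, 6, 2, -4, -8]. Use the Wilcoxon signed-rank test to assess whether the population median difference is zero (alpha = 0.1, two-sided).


Step 1: Drop any zero differences (none here) and take |d_i|.
|d| = [2, 7, 4, 3, 3, 6, 2, 4, 8]
Step 2: Midrank |d_i| (ties get averaged ranks).
ranks: |2|->1.5, |7|->8, |4|->5.5, |3|->3.5, |3|->3.5, |6|->7, |2|->1.5, |4|->5.5, |8|->9
Step 3: Attach original signs; sum ranks with positive sign and with negative sign.
W+ = 5.5 + 3.5 + 7 + 1.5 = 17.5
W- = 1.5 + 8 + 3.5 + 5.5 + 9 = 27.5
(Check: W+ + W- = 45 should equal n(n+1)/2 = 45.)
Step 4: Test statistic W = min(W+, W-) = 17.5.
Step 5: Ties in |d|, so use the tie-corrected normal approximation.
        E[W] = n(n+1)/4 = 9*10/4 = 22.5.
        Tie groups: |d|=2 (t=2), |d|=3 (t=2), |d|=4 (t=2); sum(t^3 - t) = 18.
        Var[W] = n(n+1)(2n+1)/24 - sum(t^3-t)/48 = 1710/24 - 18/48 = 70.875.
        z = (W - E[W]) / sqrt(Var[W]) = (17.5 - 22.5) / 8.4187 = -0.5939.
        Two-sided p = 2*Phi(z) = 0.552570.
Step 6: alpha = 0.1. fail to reject H0.

W+ = 17.5, W- = 27.5, W = min = 17.5, p = 0.552570, fail to reject H0.


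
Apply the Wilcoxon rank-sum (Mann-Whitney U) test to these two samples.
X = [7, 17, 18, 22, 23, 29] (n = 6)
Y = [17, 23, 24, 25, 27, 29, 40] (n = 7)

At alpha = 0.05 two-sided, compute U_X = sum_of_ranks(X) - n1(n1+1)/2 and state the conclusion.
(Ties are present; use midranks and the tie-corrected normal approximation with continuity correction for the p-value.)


Step 1: Combine and sort all 13 observations; assign midranks.
sorted (value, group): (7,X), (17,X), (17,Y), (18,X), (22,X), (23,X), (23,Y), (24,Y), (25,Y), (27,Y), (29,X), (29,Y), (40,Y)
ranks: 7->1, 17->2.5, 17->2.5, 18->4, 22->5, 23->6.5, 23->6.5, 24->8, 25->9, 27->10, 29->11.5, 29->11.5, 40->13
Step 2: Rank sum for X: R1 = 1 + 2.5 + 4 + 5 + 6.5 + 11.5 = 30.5.
Step 3: U_X = R1 - n1(n1+1)/2 = 30.5 - 6*7/2 = 30.5 - 21 = 9.5.
       U_Y = n1*n2 - U_X = 42 - 9.5 = 32.5.
Step 4: Ties are present, so use the tie-corrected normal approximation (with continuity correction) for the p-value.
Step 5: p-value = 0.114578; compare to alpha = 0.05. fail to reject H0.

U_X = 9.5, p = 0.114578, fail to reject H0 at alpha = 0.05.


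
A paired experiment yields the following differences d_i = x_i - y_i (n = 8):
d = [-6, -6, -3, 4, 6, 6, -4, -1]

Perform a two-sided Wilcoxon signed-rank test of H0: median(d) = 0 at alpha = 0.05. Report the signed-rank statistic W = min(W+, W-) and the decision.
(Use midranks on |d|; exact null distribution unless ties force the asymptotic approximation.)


Step 1: Drop any zero differences (none here) and take |d_i|.
|d| = [6, 6, 3, 4, 6, 6, 4, 1]
Step 2: Midrank |d_i| (ties get averaged ranks).
ranks: |6|->6.5, |6|->6.5, |3|->2, |4|->3.5, |6|->6.5, |6|->6.5, |4|->3.5, |1|->1
Step 3: Attach original signs; sum ranks with positive sign and with negative sign.
W+ = 3.5 + 6.5 + 6.5 = 16.5
W- = 6.5 + 6.5 + 2 + 3.5 + 1 = 19.5
(Check: W+ + W- = 36 should equal n(n+1)/2 = 36.)
Step 4: Test statistic W = min(W+, W-) = 16.5.
Step 5: Ties in |d|, so use the tie-corrected normal approximation.
        E[W] = n(n+1)/4 = 8*9/4 = 18.
        Tie groups: |d|=4 (t=2), |d|=6 (t=4); sum(t^3 - t) = 66.
        Var[W] = n(n+1)(2n+1)/24 - sum(t^3-t)/48 = 1224/24 - 66/48 = 49.625.
        z = (W - E[W]) / sqrt(Var[W]) = (16.5 - 18) / 7.0445 = -0.2129.
        Two-sided p = 2*Phi(z) = 0.831380.
Step 6: alpha = 0.05. fail to reject H0.

W+ = 16.5, W- = 19.5, W = min = 16.5, p = 0.831380, fail to reject H0.


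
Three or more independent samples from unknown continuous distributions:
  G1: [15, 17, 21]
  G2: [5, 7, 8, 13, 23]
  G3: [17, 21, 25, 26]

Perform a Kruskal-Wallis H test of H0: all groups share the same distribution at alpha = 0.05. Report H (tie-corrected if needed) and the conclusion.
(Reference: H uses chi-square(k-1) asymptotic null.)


Step 1: Combine all N = 12 observations and assign midranks.
sorted (value, group, rank): (5,G2,1), (7,G2,2), (8,G2,3), (13,G2,4), (15,G1,5), (17,G1,6.5), (17,G3,6.5), (21,G1,8.5), (21,G3,8.5), (23,G2,10), (25,G3,11), (26,G3,12)
Step 2: Sum ranks within each group.
R_1 = 20 (n_1 = 3)
R_2 = 20 (n_2 = 5)
R_3 = 38 (n_3 = 4)
Step 3: H = 12/(N(N+1)) * sum(R_i^2/n_i) - 3(N+1)
     = 12/(12*13) * (20^2/3 + 20^2/5 + 38^2/4) - 3*13
     = 0.076923 * 574.333 - 39
     = 5.179487.
Step 4: Ties present; correction factor C = 1 - 12/(12^3 - 12) = 0.993007. Corrected H = 5.179487 / 0.993007 = 5.215962.
Step 5: Under H0, H ~ chi^2(2); p-value = 0.073683.
Step 6: alpha = 0.05. fail to reject H0.

H = 5.2160, df = 2, p = 0.073683, fail to reject H0.


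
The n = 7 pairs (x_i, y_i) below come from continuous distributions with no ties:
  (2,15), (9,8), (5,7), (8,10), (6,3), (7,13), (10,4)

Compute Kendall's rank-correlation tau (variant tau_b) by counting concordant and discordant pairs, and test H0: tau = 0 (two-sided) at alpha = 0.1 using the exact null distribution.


Step 1: Enumerate the 21 unordered pairs (i,j) with i<j and classify each by sign(x_j-x_i) * sign(y_j-y_i).
  (1,2):dx=+7,dy=-7->D; (1,3):dx=+3,dy=-8->D; (1,4):dx=+6,dy=-5->D; (1,5):dx=+4,dy=-12->D
  (1,6):dx=+5,dy=-2->D; (1,7):dx=+8,dy=-11->D; (2,3):dx=-4,dy=-1->C; (2,4):dx=-1,dy=+2->D
  (2,5):dx=-3,dy=-5->C; (2,6):dx=-2,dy=+5->D; (2,7):dx=+1,dy=-4->D; (3,4):dx=+3,dy=+3->C
  (3,5):dx=+1,dy=-4->D; (3,6):dx=+2,dy=+6->C; (3,7):dx=+5,dy=-3->D; (4,5):dx=-2,dy=-7->C
  (4,6):dx=-1,dy=+3->D; (4,7):dx=+2,dy=-6->D; (5,6):dx=+1,dy=+10->C; (5,7):dx=+4,dy=+1->C
  (6,7):dx=+3,dy=-9->D
Step 2: C = 7, D = 14, total pairs = 21.
Step 3: tau = (C - D)/(n(n-1)/2) = (7 - 14)/21 = -0.333333.
Step 4: Exact two-sided p-value (enumerate n! = 5040 permutations of y under H0): p = 0.381349.
Step 5: alpha = 0.1. fail to reject H0.

tau_b = -0.3333 (C=7, D=14), p = 0.381349, fail to reject H0.


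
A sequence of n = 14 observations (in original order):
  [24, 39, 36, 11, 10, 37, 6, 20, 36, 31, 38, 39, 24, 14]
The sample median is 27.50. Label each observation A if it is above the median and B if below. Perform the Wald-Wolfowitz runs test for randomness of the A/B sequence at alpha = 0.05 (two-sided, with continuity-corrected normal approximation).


Step 1: Compute median = 27.50; label A = above, B = below.
Labels in order: BAABBABBAAAABB  (n_A = 7, n_B = 7)
Step 2: Count runs R = 7.
Step 3: Under H0 (random ordering), E[R] = 2*n_A*n_B/(n_A+n_B) + 1 = 2*7*7/14 + 1 = 8.0000.
        Var[R] = 2*n_A*n_B*(2*n_A*n_B - n_A - n_B) / ((n_A+n_B)^2 * (n_A+n_B-1)) = 8232/2548 = 3.2308.
        SD[R] = 1.7974.
Step 4: Continuity-corrected z = (R + 0.5 - E[R]) / SD[R] = (7 + 0.5 - 8.0000) / 1.7974 = -0.2782.
Step 5: Two-sided p-value via normal approximation = 2*(1 - Phi(|z|)) = 0.780879.
Step 6: alpha = 0.05. fail to reject H0.

R = 7, z = -0.2782, p = 0.780879, fail to reject H0.


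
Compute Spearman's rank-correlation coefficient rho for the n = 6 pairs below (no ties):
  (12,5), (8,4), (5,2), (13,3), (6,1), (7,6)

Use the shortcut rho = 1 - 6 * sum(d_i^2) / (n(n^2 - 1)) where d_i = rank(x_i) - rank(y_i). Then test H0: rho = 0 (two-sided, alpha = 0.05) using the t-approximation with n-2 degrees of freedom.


Step 1: Rank x and y separately (midranks; no ties here).
rank(x): 12->5, 8->4, 5->1, 13->6, 6->2, 7->3
rank(y): 5->5, 4->4, 2->2, 3->3, 1->1, 6->6
Step 2: d_i = R_x(i) - R_y(i); compute d_i^2.
  (5-5)^2=0, (4-4)^2=0, (1-2)^2=1, (6-3)^2=9, (2-1)^2=1, (3-6)^2=9
sum(d^2) = 20.
Step 3: rho = 1 - 6*20 / (6*(6^2 - 1)) = 1 - 120/210 = 0.428571.
Step 4: Under H0, t = rho * sqrt((n-2)/(1-rho^2)) = 0.9487 ~ t(4).
Step 5: Two-sided p-value from the t-distribution with 4 df = 0.396501.
Step 6: alpha = 0.05. fail to reject H0.

rho = 0.4286, p = 0.396501, fail to reject H0 at alpha = 0.05.


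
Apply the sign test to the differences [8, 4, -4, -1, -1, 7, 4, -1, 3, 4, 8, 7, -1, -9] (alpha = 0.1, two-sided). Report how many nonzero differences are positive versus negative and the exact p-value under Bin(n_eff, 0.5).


Step 1: Discard zero differences. Original n = 14; n_eff = number of nonzero differences = 14.
Nonzero differences (with sign): +8, +4, -4, -1, -1, +7, +4, -1, +3, +4, +8, +7, -1, -9
Step 2: Count signs: positive = 8, negative = 6.
Step 3: Under H0: P(positive) = 0.5, so the number of positives S ~ Bin(14, 0.5).
Step 4: Two-sided exact p-value = sum of Bin(14,0.5) probabilities at or below the observed probability = 0.790527.
Step 5: alpha = 0.1. fail to reject H0.

n_eff = 14, pos = 8, neg = 6, p = 0.790527, fail to reject H0.


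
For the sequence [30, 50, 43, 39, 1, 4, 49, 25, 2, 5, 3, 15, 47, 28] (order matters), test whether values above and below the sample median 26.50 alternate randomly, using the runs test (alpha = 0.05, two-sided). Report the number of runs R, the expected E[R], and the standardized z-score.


Step 1: Compute median = 26.50; label A = above, B = below.
Labels in order: AAAABBABBBBBAA  (n_A = 7, n_B = 7)
Step 2: Count runs R = 5.
Step 3: Under H0 (random ordering), E[R] = 2*n_A*n_B/(n_A+n_B) + 1 = 2*7*7/14 + 1 = 8.0000.
        Var[R] = 2*n_A*n_B*(2*n_A*n_B - n_A - n_B) / ((n_A+n_B)^2 * (n_A+n_B-1)) = 8232/2548 = 3.2308.
        SD[R] = 1.7974.
Step 4: Continuity-corrected z = (R + 0.5 - E[R]) / SD[R] = (5 + 0.5 - 8.0000) / 1.7974 = -1.3909.
Step 5: Two-sided p-value via normal approximation = 2*(1 - Phi(|z|)) = 0.164264.
Step 6: alpha = 0.05. fail to reject H0.

R = 5, z = -1.3909, p = 0.164264, fail to reject H0.


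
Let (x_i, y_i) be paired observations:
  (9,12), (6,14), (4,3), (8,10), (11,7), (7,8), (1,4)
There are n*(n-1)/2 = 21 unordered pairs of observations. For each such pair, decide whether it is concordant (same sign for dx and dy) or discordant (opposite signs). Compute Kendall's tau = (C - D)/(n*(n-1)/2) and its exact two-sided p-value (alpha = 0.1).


Step 1: Enumerate the 21 unordered pairs (i,j) with i<j and classify each by sign(x_j-x_i) * sign(y_j-y_i).
  (1,2):dx=-3,dy=+2->D; (1,3):dx=-5,dy=-9->C; (1,4):dx=-1,dy=-2->C; (1,5):dx=+2,dy=-5->D
  (1,6):dx=-2,dy=-4->C; (1,7):dx=-8,dy=-8->C; (2,3):dx=-2,dy=-11->C; (2,4):dx=+2,dy=-4->D
  (2,5):dx=+5,dy=-7->D; (2,6):dx=+1,dy=-6->D; (2,7):dx=-5,dy=-10->C; (3,4):dx=+4,dy=+7->C
  (3,5):dx=+7,dy=+4->C; (3,6):dx=+3,dy=+5->C; (3,7):dx=-3,dy=+1->D; (4,5):dx=+3,dy=-3->D
  (4,6):dx=-1,dy=-2->C; (4,7):dx=-7,dy=-6->C; (5,6):dx=-4,dy=+1->D; (5,7):dx=-10,dy=-3->C
  (6,7):dx=-6,dy=-4->C
Step 2: C = 13, D = 8, total pairs = 21.
Step 3: tau = (C - D)/(n(n-1)/2) = (13 - 8)/21 = 0.238095.
Step 4: Exact two-sided p-value (enumerate n! = 5040 permutations of y under H0): p = 0.561905.
Step 5: alpha = 0.1. fail to reject H0.

tau_b = 0.2381 (C=13, D=8), p = 0.561905, fail to reject H0.


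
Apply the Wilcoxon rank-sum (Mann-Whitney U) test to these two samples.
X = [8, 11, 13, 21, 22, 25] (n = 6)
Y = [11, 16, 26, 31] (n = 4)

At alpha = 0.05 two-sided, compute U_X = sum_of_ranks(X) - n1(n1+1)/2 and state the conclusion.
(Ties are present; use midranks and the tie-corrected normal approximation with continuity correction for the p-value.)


Step 1: Combine and sort all 10 observations; assign midranks.
sorted (value, group): (8,X), (11,X), (11,Y), (13,X), (16,Y), (21,X), (22,X), (25,X), (26,Y), (31,Y)
ranks: 8->1, 11->2.5, 11->2.5, 13->4, 16->5, 21->6, 22->7, 25->8, 26->9, 31->10
Step 2: Rank sum for X: R1 = 1 + 2.5 + 4 + 6 + 7 + 8 = 28.5.
Step 3: U_X = R1 - n1(n1+1)/2 = 28.5 - 6*7/2 = 28.5 - 21 = 7.5.
       U_Y = n1*n2 - U_X = 24 - 7.5 = 16.5.
Step 4: Ties are present, so use the tie-corrected normal approximation (with continuity correction) for the p-value.
Step 5: p-value = 0.392330; compare to alpha = 0.05. fail to reject H0.

U_X = 7.5, p = 0.392330, fail to reject H0 at alpha = 0.05.


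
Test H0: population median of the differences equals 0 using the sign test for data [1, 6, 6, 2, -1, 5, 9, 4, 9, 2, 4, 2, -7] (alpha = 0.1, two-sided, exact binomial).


Step 1: Discard zero differences. Original n = 13; n_eff = number of nonzero differences = 13.
Nonzero differences (with sign): +1, +6, +6, +2, -1, +5, +9, +4, +9, +2, +4, +2, -7
Step 2: Count signs: positive = 11, negative = 2.
Step 3: Under H0: P(positive) = 0.5, so the number of positives S ~ Bin(13, 0.5).
Step 4: Two-sided exact p-value = sum of Bin(13,0.5) probabilities at or below the observed probability = 0.022461.
Step 5: alpha = 0.1. reject H0.

n_eff = 13, pos = 11, neg = 2, p = 0.022461, reject H0.


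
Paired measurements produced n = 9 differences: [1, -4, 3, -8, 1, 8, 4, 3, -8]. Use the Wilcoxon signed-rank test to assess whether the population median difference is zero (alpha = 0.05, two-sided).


Step 1: Drop any zero differences (none here) and take |d_i|.
|d| = [1, 4, 3, 8, 1, 8, 4, 3, 8]
Step 2: Midrank |d_i| (ties get averaged ranks).
ranks: |1|->1.5, |4|->5.5, |3|->3.5, |8|->8, |1|->1.5, |8|->8, |4|->5.5, |3|->3.5, |8|->8
Step 3: Attach original signs; sum ranks with positive sign and with negative sign.
W+ = 1.5 + 3.5 + 1.5 + 8 + 5.5 + 3.5 = 23.5
W- = 5.5 + 8 + 8 = 21.5
(Check: W+ + W- = 45 should equal n(n+1)/2 = 45.)
Step 4: Test statistic W = min(W+, W-) = 21.5.
Step 5: Ties in |d|, so use the tie-corrected normal approximation.
        E[W] = n(n+1)/4 = 9*10/4 = 22.5.
        Tie groups: |d|=1 (t=2), |d|=3 (t=2), |d|=4 (t=2), |d|=8 (t=3); sum(t^3 - t) = 42.
        Var[W] = n(n+1)(2n+1)/24 - sum(t^3-t)/48 = 1710/24 - 42/48 = 70.375.
        z = (W - E[W]) / sqrt(Var[W]) = (21.5 - 22.5) / 8.3890 = -0.1192.
        Two-sided p = 2*Phi(z) = 0.905114.
Step 6: alpha = 0.05. fail to reject H0.

W+ = 23.5, W- = 21.5, W = min = 21.5, p = 0.905114, fail to reject H0.


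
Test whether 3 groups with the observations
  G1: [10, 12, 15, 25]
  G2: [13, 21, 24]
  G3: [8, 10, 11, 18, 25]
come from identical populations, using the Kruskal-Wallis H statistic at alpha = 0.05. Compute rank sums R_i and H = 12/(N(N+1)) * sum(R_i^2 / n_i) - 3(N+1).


Step 1: Combine all N = 12 observations and assign midranks.
sorted (value, group, rank): (8,G3,1), (10,G1,2.5), (10,G3,2.5), (11,G3,4), (12,G1,5), (13,G2,6), (15,G1,7), (18,G3,8), (21,G2,9), (24,G2,10), (25,G1,11.5), (25,G3,11.5)
Step 2: Sum ranks within each group.
R_1 = 26 (n_1 = 4)
R_2 = 25 (n_2 = 3)
R_3 = 27 (n_3 = 5)
Step 3: H = 12/(N(N+1)) * sum(R_i^2/n_i) - 3(N+1)
     = 12/(12*13) * (26^2/4 + 25^2/3 + 27^2/5) - 3*13
     = 0.076923 * 523.133 - 39
     = 1.241026.
Step 4: Ties present; correction factor C = 1 - 12/(12^3 - 12) = 0.993007. Corrected H = 1.241026 / 0.993007 = 1.249765.
Step 5: Under H0, H ~ chi^2(2); p-value = 0.535324.
Step 6: alpha = 0.05. fail to reject H0.

H = 1.2498, df = 2, p = 0.535324, fail to reject H0.


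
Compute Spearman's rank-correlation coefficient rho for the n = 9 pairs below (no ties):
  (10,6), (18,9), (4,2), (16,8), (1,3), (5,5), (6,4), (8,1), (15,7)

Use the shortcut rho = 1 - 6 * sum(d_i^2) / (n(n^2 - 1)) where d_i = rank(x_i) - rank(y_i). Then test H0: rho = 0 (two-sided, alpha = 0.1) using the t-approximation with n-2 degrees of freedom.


Step 1: Rank x and y separately (midranks; no ties here).
rank(x): 10->6, 18->9, 4->2, 16->8, 1->1, 5->3, 6->4, 8->5, 15->7
rank(y): 6->6, 9->9, 2->2, 8->8, 3->3, 5->5, 4->4, 1->1, 7->7
Step 2: d_i = R_x(i) - R_y(i); compute d_i^2.
  (6-6)^2=0, (9-9)^2=0, (2-2)^2=0, (8-8)^2=0, (1-3)^2=4, (3-5)^2=4, (4-4)^2=0, (5-1)^2=16, (7-7)^2=0
sum(d^2) = 24.
Step 3: rho = 1 - 6*24 / (9*(9^2 - 1)) = 1 - 144/720 = 0.800000.
Step 4: Under H0, t = rho * sqrt((n-2)/(1-rho^2)) = 3.5277 ~ t(7).
Step 5: Two-sided p-value from the t-distribution with 7 df = 0.009628.
Step 6: alpha = 0.1. reject H0.

rho = 0.8000, p = 0.009628, reject H0 at alpha = 0.1.


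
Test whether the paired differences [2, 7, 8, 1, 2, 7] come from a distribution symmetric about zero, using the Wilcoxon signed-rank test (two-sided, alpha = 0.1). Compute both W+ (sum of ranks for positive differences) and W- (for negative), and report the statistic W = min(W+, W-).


Step 1: Drop any zero differences (none here) and take |d_i|.
|d| = [2, 7, 8, 1, 2, 7]
Step 2: Midrank |d_i| (ties get averaged ranks).
ranks: |2|->2.5, |7|->4.5, |8|->6, |1|->1, |2|->2.5, |7|->4.5
Step 3: Attach original signs; sum ranks with positive sign and with negative sign.
W+ = 2.5 + 4.5 + 6 + 1 + 2.5 + 4.5 = 21
W- = 0 = 0
(Check: W+ + W- = 21 should equal n(n+1)/2 = 21.)
Step 4: Test statistic W = min(W+, W-) = 0.
Step 5: Ties in |d|, so use the tie-corrected normal approximation.
        E[W] = n(n+1)/4 = 6*7/4 = 10.5.
        Tie groups: |d|=2 (t=2), |d|=7 (t=2); sum(t^3 - t) = 12.
        Var[W] = n(n+1)(2n+1)/24 - sum(t^3-t)/48 = 546/24 - 12/48 = 22.5.
        z = (W - E[W]) / sqrt(Var[W]) = (0 - 10.5) / 4.7434 = -2.2136.
        Two-sided p = 2*Phi(z) = 0.026857.
Step 6: alpha = 0.1. reject H0.

W+ = 21, W- = 0, W = min = 0, p = 0.026857, reject H0.


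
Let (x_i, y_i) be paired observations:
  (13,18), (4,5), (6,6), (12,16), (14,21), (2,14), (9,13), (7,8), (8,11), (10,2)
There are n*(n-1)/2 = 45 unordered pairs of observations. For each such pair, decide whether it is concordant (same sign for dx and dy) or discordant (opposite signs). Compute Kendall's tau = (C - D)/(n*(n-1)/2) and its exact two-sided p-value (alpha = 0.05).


Step 1: Enumerate the 45 unordered pairs (i,j) with i<j and classify each by sign(x_j-x_i) * sign(y_j-y_i).
  (1,2):dx=-9,dy=-13->C; (1,3):dx=-7,dy=-12->C; (1,4):dx=-1,dy=-2->C; (1,5):dx=+1,dy=+3->C
  (1,6):dx=-11,dy=-4->C; (1,7):dx=-4,dy=-5->C; (1,8):dx=-6,dy=-10->C; (1,9):dx=-5,dy=-7->C
  (1,10):dx=-3,dy=-16->C; (2,3):dx=+2,dy=+1->C; (2,4):dx=+8,dy=+11->C; (2,5):dx=+10,dy=+16->C
  (2,6):dx=-2,dy=+9->D; (2,7):dx=+5,dy=+8->C; (2,8):dx=+3,dy=+3->C; (2,9):dx=+4,dy=+6->C
  (2,10):dx=+6,dy=-3->D; (3,4):dx=+6,dy=+10->C; (3,5):dx=+8,dy=+15->C; (3,6):dx=-4,dy=+8->D
  (3,7):dx=+3,dy=+7->C; (3,8):dx=+1,dy=+2->C; (3,9):dx=+2,dy=+5->C; (3,10):dx=+4,dy=-4->D
  (4,5):dx=+2,dy=+5->C; (4,6):dx=-10,dy=-2->C; (4,7):dx=-3,dy=-3->C; (4,8):dx=-5,dy=-8->C
  (4,9):dx=-4,dy=-5->C; (4,10):dx=-2,dy=-14->C; (5,6):dx=-12,dy=-7->C; (5,7):dx=-5,dy=-8->C
  (5,8):dx=-7,dy=-13->C; (5,9):dx=-6,dy=-10->C; (5,10):dx=-4,dy=-19->C; (6,7):dx=+7,dy=-1->D
  (6,8):dx=+5,dy=-6->D; (6,9):dx=+6,dy=-3->D; (6,10):dx=+8,dy=-12->D; (7,8):dx=-2,dy=-5->C
  (7,9):dx=-1,dy=-2->C; (7,10):dx=+1,dy=-11->D; (8,9):dx=+1,dy=+3->C; (8,10):dx=+3,dy=-6->D
  (9,10):dx=+2,dy=-9->D
Step 2: C = 34, D = 11, total pairs = 45.
Step 3: tau = (C - D)/(n(n-1)/2) = (34 - 11)/45 = 0.511111.
Step 4: Exact two-sided p-value (enumerate n! = 3628800 permutations of y under H0): p = 0.046623.
Step 5: alpha = 0.05. reject H0.

tau_b = 0.5111 (C=34, D=11), p = 0.046623, reject H0.


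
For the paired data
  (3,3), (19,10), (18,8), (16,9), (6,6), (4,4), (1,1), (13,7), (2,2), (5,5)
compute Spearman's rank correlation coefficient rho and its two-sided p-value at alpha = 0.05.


Step 1: Rank x and y separately (midranks; no ties here).
rank(x): 3->3, 19->10, 18->9, 16->8, 6->6, 4->4, 1->1, 13->7, 2->2, 5->5
rank(y): 3->3, 10->10, 8->8, 9->9, 6->6, 4->4, 1->1, 7->7, 2->2, 5->5
Step 2: d_i = R_x(i) - R_y(i); compute d_i^2.
  (3-3)^2=0, (10-10)^2=0, (9-8)^2=1, (8-9)^2=1, (6-6)^2=0, (4-4)^2=0, (1-1)^2=0, (7-7)^2=0, (2-2)^2=0, (5-5)^2=0
sum(d^2) = 2.
Step 3: rho = 1 - 6*2 / (10*(10^2 - 1)) = 1 - 12/990 = 0.987879.
Step 4: Under H0, t = rho * sqrt((n-2)/(1-rho^2)) = 18.0003 ~ t(8).
Step 5: Two-sided p-value from the t-distribution with 8 df = 0.000000.
Step 6: alpha = 0.05. reject H0.

rho = 0.9879, p = 0.000000, reject H0 at alpha = 0.05.


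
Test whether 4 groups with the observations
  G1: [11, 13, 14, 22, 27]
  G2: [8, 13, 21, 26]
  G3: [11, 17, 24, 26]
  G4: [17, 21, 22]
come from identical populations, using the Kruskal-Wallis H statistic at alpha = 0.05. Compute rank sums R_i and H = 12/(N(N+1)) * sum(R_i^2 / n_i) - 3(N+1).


Step 1: Combine all N = 16 observations and assign midranks.
sorted (value, group, rank): (8,G2,1), (11,G1,2.5), (11,G3,2.5), (13,G1,4.5), (13,G2,4.5), (14,G1,6), (17,G3,7.5), (17,G4,7.5), (21,G2,9.5), (21,G4,9.5), (22,G1,11.5), (22,G4,11.5), (24,G3,13), (26,G2,14.5), (26,G3,14.5), (27,G1,16)
Step 2: Sum ranks within each group.
R_1 = 40.5 (n_1 = 5)
R_2 = 29.5 (n_2 = 4)
R_3 = 37.5 (n_3 = 4)
R_4 = 28.5 (n_4 = 3)
Step 3: H = 12/(N(N+1)) * sum(R_i^2/n_i) - 3(N+1)
     = 12/(16*17) * (40.5^2/5 + 29.5^2/4 + 37.5^2/4 + 28.5^2/3) - 3*17
     = 0.044118 * 1167.92 - 51
     = 0.526103.
Step 4: Ties present; correction factor C = 1 - 36/(16^3 - 16) = 0.991176. Corrected H = 0.526103 / 0.991176 = 0.530786.
Step 5: Under H0, H ~ chi^2(3); p-value = 0.912078.
Step 6: alpha = 0.05. fail to reject H0.

H = 0.5308, df = 3, p = 0.912078, fail to reject H0.


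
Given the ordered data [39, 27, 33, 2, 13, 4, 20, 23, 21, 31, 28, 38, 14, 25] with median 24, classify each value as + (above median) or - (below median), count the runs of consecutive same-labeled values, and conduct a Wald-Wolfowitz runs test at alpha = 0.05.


Step 1: Compute median = 24; label A = above, B = below.
Labels in order: AAABBBBBBAAABA  (n_A = 7, n_B = 7)
Step 2: Count runs R = 5.
Step 3: Under H0 (random ordering), E[R] = 2*n_A*n_B/(n_A+n_B) + 1 = 2*7*7/14 + 1 = 8.0000.
        Var[R] = 2*n_A*n_B*(2*n_A*n_B - n_A - n_B) / ((n_A+n_B)^2 * (n_A+n_B-1)) = 8232/2548 = 3.2308.
        SD[R] = 1.7974.
Step 4: Continuity-corrected z = (R + 0.5 - E[R]) / SD[R] = (5 + 0.5 - 8.0000) / 1.7974 = -1.3909.
Step 5: Two-sided p-value via normal approximation = 2*(1 - Phi(|z|)) = 0.164264.
Step 6: alpha = 0.05. fail to reject H0.

R = 5, z = -1.3909, p = 0.164264, fail to reject H0.


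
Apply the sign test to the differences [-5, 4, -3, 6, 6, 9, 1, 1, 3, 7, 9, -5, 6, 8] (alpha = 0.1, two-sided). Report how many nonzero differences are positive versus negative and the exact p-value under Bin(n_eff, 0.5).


Step 1: Discard zero differences. Original n = 14; n_eff = number of nonzero differences = 14.
Nonzero differences (with sign): -5, +4, -3, +6, +6, +9, +1, +1, +3, +7, +9, -5, +6, +8
Step 2: Count signs: positive = 11, negative = 3.
Step 3: Under H0: P(positive) = 0.5, so the number of positives S ~ Bin(14, 0.5).
Step 4: Two-sided exact p-value = sum of Bin(14,0.5) probabilities at or below the observed probability = 0.057373.
Step 5: alpha = 0.1. reject H0.

n_eff = 14, pos = 11, neg = 3, p = 0.057373, reject H0.


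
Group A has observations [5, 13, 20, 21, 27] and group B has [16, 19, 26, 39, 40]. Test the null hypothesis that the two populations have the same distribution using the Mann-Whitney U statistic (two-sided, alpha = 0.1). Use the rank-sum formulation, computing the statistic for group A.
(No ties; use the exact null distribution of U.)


Step 1: Combine and sort all 10 observations; assign midranks.
sorted (value, group): (5,X), (13,X), (16,Y), (19,Y), (20,X), (21,X), (26,Y), (27,X), (39,Y), (40,Y)
ranks: 5->1, 13->2, 16->3, 19->4, 20->5, 21->6, 26->7, 27->8, 39->9, 40->10
Step 2: Rank sum for X: R1 = 1 + 2 + 5 + 6 + 8 = 22.
Step 3: U_X = R1 - n1(n1+1)/2 = 22 - 5*6/2 = 22 - 15 = 7.
       U_Y = n1*n2 - U_X = 25 - 7 = 18.
Step 4: No ties, so the exact null distribution of U (based on enumerating the C(10,5) = 252 equally likely rank assignments) gives the two-sided p-value.
Step 5: p-value = 0.309524; compare to alpha = 0.1. fail to reject H0.

U_X = 7, p = 0.309524, fail to reject H0 at alpha = 0.1.


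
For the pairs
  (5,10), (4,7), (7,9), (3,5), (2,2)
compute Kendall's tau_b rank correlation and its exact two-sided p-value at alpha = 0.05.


Step 1: Enumerate the 10 unordered pairs (i,j) with i<j and classify each by sign(x_j-x_i) * sign(y_j-y_i).
  (1,2):dx=-1,dy=-3->C; (1,3):dx=+2,dy=-1->D; (1,4):dx=-2,dy=-5->C; (1,5):dx=-3,dy=-8->C
  (2,3):dx=+3,dy=+2->C; (2,4):dx=-1,dy=-2->C; (2,5):dx=-2,dy=-5->C; (3,4):dx=-4,dy=-4->C
  (3,5):dx=-5,dy=-7->C; (4,5):dx=-1,dy=-3->C
Step 2: C = 9, D = 1, total pairs = 10.
Step 3: tau = (C - D)/(n(n-1)/2) = (9 - 1)/10 = 0.800000.
Step 4: Exact two-sided p-value (enumerate n! = 120 permutations of y under H0): p = 0.083333.
Step 5: alpha = 0.05. fail to reject H0.

tau_b = 0.8000 (C=9, D=1), p = 0.083333, fail to reject H0.


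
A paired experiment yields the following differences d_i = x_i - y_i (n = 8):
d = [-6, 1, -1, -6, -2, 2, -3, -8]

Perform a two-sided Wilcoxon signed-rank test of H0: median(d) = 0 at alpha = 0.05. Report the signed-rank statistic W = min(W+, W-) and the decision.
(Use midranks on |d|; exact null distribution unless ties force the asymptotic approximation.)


Step 1: Drop any zero differences (none here) and take |d_i|.
|d| = [6, 1, 1, 6, 2, 2, 3, 8]
Step 2: Midrank |d_i| (ties get averaged ranks).
ranks: |6|->6.5, |1|->1.5, |1|->1.5, |6|->6.5, |2|->3.5, |2|->3.5, |3|->5, |8|->8
Step 3: Attach original signs; sum ranks with positive sign and with negative sign.
W+ = 1.5 + 3.5 = 5
W- = 6.5 + 1.5 + 6.5 + 3.5 + 5 + 8 = 31
(Check: W+ + W- = 36 should equal n(n+1)/2 = 36.)
Step 4: Test statistic W = min(W+, W-) = 5.
Step 5: Ties in |d|, so use the tie-corrected normal approximation.
        E[W] = n(n+1)/4 = 8*9/4 = 18.
        Tie groups: |d|=1 (t=2), |d|=2 (t=2), |d|=6 (t=2); sum(t^3 - t) = 18.
        Var[W] = n(n+1)(2n+1)/24 - sum(t^3-t)/48 = 1224/24 - 18/48 = 50.625.
        z = (W - E[W]) / sqrt(Var[W]) = (5 - 18) / 7.1151 = -1.8271.
        Two-sided p = 2*Phi(z) = 0.067686.
Step 6: alpha = 0.05. fail to reject H0.

W+ = 5, W- = 31, W = min = 5, p = 0.067686, fail to reject H0.


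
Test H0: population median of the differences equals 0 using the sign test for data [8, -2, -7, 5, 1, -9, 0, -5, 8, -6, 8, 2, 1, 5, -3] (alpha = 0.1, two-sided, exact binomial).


Step 1: Discard zero differences. Original n = 15; n_eff = number of nonzero differences = 14.
Nonzero differences (with sign): +8, -2, -7, +5, +1, -9, -5, +8, -6, +8, +2, +1, +5, -3
Step 2: Count signs: positive = 8, negative = 6.
Step 3: Under H0: P(positive) = 0.5, so the number of positives S ~ Bin(14, 0.5).
Step 4: Two-sided exact p-value = sum of Bin(14,0.5) probabilities at or below the observed probability = 0.790527.
Step 5: alpha = 0.1. fail to reject H0.

n_eff = 14, pos = 8, neg = 6, p = 0.790527, fail to reject H0.


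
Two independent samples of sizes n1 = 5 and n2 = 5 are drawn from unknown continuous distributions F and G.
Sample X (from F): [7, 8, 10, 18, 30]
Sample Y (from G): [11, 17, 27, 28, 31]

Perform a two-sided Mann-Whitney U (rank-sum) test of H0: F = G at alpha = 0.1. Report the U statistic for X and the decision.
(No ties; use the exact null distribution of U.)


Step 1: Combine and sort all 10 observations; assign midranks.
sorted (value, group): (7,X), (8,X), (10,X), (11,Y), (17,Y), (18,X), (27,Y), (28,Y), (30,X), (31,Y)
ranks: 7->1, 8->2, 10->3, 11->4, 17->5, 18->6, 27->7, 28->8, 30->9, 31->10
Step 2: Rank sum for X: R1 = 1 + 2 + 3 + 6 + 9 = 21.
Step 3: U_X = R1 - n1(n1+1)/2 = 21 - 5*6/2 = 21 - 15 = 6.
       U_Y = n1*n2 - U_X = 25 - 6 = 19.
Step 4: No ties, so the exact null distribution of U (based on enumerating the C(10,5) = 252 equally likely rank assignments) gives the two-sided p-value.
Step 5: p-value = 0.222222; compare to alpha = 0.1. fail to reject H0.

U_X = 6, p = 0.222222, fail to reject H0 at alpha = 0.1.


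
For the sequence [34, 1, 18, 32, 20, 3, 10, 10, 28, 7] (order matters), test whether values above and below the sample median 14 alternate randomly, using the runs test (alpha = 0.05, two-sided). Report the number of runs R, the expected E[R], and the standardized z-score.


Step 1: Compute median = 14; label A = above, B = below.
Labels in order: ABAAABBBAB  (n_A = 5, n_B = 5)
Step 2: Count runs R = 6.
Step 3: Under H0 (random ordering), E[R] = 2*n_A*n_B/(n_A+n_B) + 1 = 2*5*5/10 + 1 = 6.0000.
        Var[R] = 2*n_A*n_B*(2*n_A*n_B - n_A - n_B) / ((n_A+n_B)^2 * (n_A+n_B-1)) = 2000/900 = 2.2222.
        SD[R] = 1.4907.
Step 4: R = E[R], so z = 0 with no continuity correction.
Step 5: Two-sided p-value via normal approximation = 2*(1 - Phi(|z|)) = 1.000000.
Step 6: alpha = 0.05. fail to reject H0.

R = 6, z = 0.0000, p = 1.000000, fail to reject H0.


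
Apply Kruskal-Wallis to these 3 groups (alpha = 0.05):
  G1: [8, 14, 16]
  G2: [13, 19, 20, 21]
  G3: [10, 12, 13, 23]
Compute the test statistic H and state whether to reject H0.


Step 1: Combine all N = 11 observations and assign midranks.
sorted (value, group, rank): (8,G1,1), (10,G3,2), (12,G3,3), (13,G2,4.5), (13,G3,4.5), (14,G1,6), (16,G1,7), (19,G2,8), (20,G2,9), (21,G2,10), (23,G3,11)
Step 2: Sum ranks within each group.
R_1 = 14 (n_1 = 3)
R_2 = 31.5 (n_2 = 4)
R_3 = 20.5 (n_3 = 4)
Step 3: H = 12/(N(N+1)) * sum(R_i^2/n_i) - 3(N+1)
     = 12/(11*12) * (14^2/3 + 31.5^2/4 + 20.5^2/4) - 3*12
     = 0.090909 * 418.458 - 36
     = 2.041667.
Step 4: Ties present; correction factor C = 1 - 6/(11^3 - 11) = 0.995455. Corrected H = 2.041667 / 0.995455 = 2.050989.
Step 5: Under H0, H ~ chi^2(2); p-value = 0.358619.
Step 6: alpha = 0.05. fail to reject H0.

H = 2.0510, df = 2, p = 0.358619, fail to reject H0.


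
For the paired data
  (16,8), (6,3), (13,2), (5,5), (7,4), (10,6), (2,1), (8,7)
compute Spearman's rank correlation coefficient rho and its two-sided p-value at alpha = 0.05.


Step 1: Rank x and y separately (midranks; no ties here).
rank(x): 16->8, 6->3, 13->7, 5->2, 7->4, 10->6, 2->1, 8->5
rank(y): 8->8, 3->3, 2->2, 5->5, 4->4, 6->6, 1->1, 7->7
Step 2: d_i = R_x(i) - R_y(i); compute d_i^2.
  (8-8)^2=0, (3-3)^2=0, (7-2)^2=25, (2-5)^2=9, (4-4)^2=0, (6-6)^2=0, (1-1)^2=0, (5-7)^2=4
sum(d^2) = 38.
Step 3: rho = 1 - 6*38 / (8*(8^2 - 1)) = 1 - 228/504 = 0.547619.
Step 4: Under H0, t = rho * sqrt((n-2)/(1-rho^2)) = 1.6031 ~ t(6).
Step 5: Two-sided p-value from the t-distribution with 6 df = 0.160026.
Step 6: alpha = 0.05. fail to reject H0.

rho = 0.5476, p = 0.160026, fail to reject H0 at alpha = 0.05.


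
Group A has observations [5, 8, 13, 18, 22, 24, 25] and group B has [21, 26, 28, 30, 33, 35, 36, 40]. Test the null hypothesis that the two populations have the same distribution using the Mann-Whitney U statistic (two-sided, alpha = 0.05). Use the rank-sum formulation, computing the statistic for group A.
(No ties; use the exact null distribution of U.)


Step 1: Combine and sort all 15 observations; assign midranks.
sorted (value, group): (5,X), (8,X), (13,X), (18,X), (21,Y), (22,X), (24,X), (25,X), (26,Y), (28,Y), (30,Y), (33,Y), (35,Y), (36,Y), (40,Y)
ranks: 5->1, 8->2, 13->3, 18->4, 21->5, 22->6, 24->7, 25->8, 26->9, 28->10, 30->11, 33->12, 35->13, 36->14, 40->15
Step 2: Rank sum for X: R1 = 1 + 2 + 3 + 4 + 6 + 7 + 8 = 31.
Step 3: U_X = R1 - n1(n1+1)/2 = 31 - 7*8/2 = 31 - 28 = 3.
       U_Y = n1*n2 - U_X = 56 - 3 = 53.
Step 4: No ties, so the exact null distribution of U (based on enumerating the C(15,7) = 6435 equally likely rank assignments) gives the two-sided p-value.
Step 5: p-value = 0.002176; compare to alpha = 0.05. reject H0.

U_X = 3, p = 0.002176, reject H0 at alpha = 0.05.


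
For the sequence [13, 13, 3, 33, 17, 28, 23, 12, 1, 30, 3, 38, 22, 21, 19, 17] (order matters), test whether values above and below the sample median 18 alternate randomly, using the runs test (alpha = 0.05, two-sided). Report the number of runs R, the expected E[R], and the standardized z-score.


Step 1: Compute median = 18; label A = above, B = below.
Labels in order: BBBABAABBABAAAAB  (n_A = 8, n_B = 8)
Step 2: Count runs R = 9.
Step 3: Under H0 (random ordering), E[R] = 2*n_A*n_B/(n_A+n_B) + 1 = 2*8*8/16 + 1 = 9.0000.
        Var[R] = 2*n_A*n_B*(2*n_A*n_B - n_A - n_B) / ((n_A+n_B)^2 * (n_A+n_B-1)) = 14336/3840 = 3.7333.
        SD[R] = 1.9322.
Step 4: R = E[R], so z = 0 with no continuity correction.
Step 5: Two-sided p-value via normal approximation = 2*(1 - Phi(|z|)) = 1.000000.
Step 6: alpha = 0.05. fail to reject H0.

R = 9, z = 0.0000, p = 1.000000, fail to reject H0.


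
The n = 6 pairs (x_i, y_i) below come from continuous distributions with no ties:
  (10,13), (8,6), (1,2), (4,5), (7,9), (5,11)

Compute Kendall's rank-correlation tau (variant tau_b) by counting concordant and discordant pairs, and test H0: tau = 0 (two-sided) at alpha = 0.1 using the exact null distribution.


Step 1: Enumerate the 15 unordered pairs (i,j) with i<j and classify each by sign(x_j-x_i) * sign(y_j-y_i).
  (1,2):dx=-2,dy=-7->C; (1,3):dx=-9,dy=-11->C; (1,4):dx=-6,dy=-8->C; (1,5):dx=-3,dy=-4->C
  (1,6):dx=-5,dy=-2->C; (2,3):dx=-7,dy=-4->C; (2,4):dx=-4,dy=-1->C; (2,5):dx=-1,dy=+3->D
  (2,6):dx=-3,dy=+5->D; (3,4):dx=+3,dy=+3->C; (3,5):dx=+6,dy=+7->C; (3,6):dx=+4,dy=+9->C
  (4,5):dx=+3,dy=+4->C; (4,6):dx=+1,dy=+6->C; (5,6):dx=-2,dy=+2->D
Step 2: C = 12, D = 3, total pairs = 15.
Step 3: tau = (C - D)/(n(n-1)/2) = (12 - 3)/15 = 0.600000.
Step 4: Exact two-sided p-value (enumerate n! = 720 permutations of y under H0): p = 0.136111.
Step 5: alpha = 0.1. fail to reject H0.

tau_b = 0.6000 (C=12, D=3), p = 0.136111, fail to reject H0.
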